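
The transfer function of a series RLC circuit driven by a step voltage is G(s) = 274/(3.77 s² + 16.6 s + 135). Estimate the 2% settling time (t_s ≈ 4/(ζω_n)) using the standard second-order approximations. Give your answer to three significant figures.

Dividing through by 3.77: denominator becomes s² + 4.403 s + 35.81.
So ω_n = √35.81 = 5.98 rad/s and ζ = 4.403/(2·5.98) = 0.368.
t_s ≈ 4/(ζω_n) = 1.82 s.

t_s ≈ 1.82 s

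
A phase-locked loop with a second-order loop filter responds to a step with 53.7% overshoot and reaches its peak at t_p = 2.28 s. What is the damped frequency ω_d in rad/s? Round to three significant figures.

t_p = π/ω_d, so ω_d = π/2.28 = 1.38 rad/s.

ω_d ≈ 1.38 rad/s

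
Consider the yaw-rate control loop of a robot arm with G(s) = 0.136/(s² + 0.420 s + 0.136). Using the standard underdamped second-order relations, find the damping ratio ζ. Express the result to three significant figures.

ζ ≈ 0.569

Matching coefficients with s² + 2ζω_n s + ω_n² gives ω_n² = 0.136 ⇒ ω_n = 0.369 rad/s, and ζ = 0.420/(2ω_n) = 0.569.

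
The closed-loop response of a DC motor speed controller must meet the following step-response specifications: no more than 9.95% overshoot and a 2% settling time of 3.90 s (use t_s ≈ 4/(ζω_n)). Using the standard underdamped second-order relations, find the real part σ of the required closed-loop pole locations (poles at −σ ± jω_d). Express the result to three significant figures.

σ ≈ 1.03

The settling-time spec alone fixes σ = ζω_n = 4/t_s = 4/3.90 = 1.03.
(Overshoot then fixes ζ = 0.592 and hence ω_d = σ·√(1−ζ²)/ζ = 1.40 rad/s.)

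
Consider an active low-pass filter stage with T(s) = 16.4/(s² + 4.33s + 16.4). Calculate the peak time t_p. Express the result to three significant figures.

t_p ≈ 0.918 s

ω_n = √16.4 = 4.05 rad/s; ζ = 4.33/(2·4.05) = 0.535.
The damped frequency ω_d = ω_n√(1−ζ²) = 3.42 rad/s. Then t_p = π/ω_d = 0.918 s.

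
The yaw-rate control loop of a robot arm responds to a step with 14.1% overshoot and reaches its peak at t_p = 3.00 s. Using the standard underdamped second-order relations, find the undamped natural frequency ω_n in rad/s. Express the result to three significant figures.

ω_n ≈ 1.23 rad/s

ζ from %OS: ζ = |ln 0.141|/√(π²+ln²0.141) = 0.529.
t_p = π/ω_d ⇒ ω_d = 1.05 rad/s; then ω_n = ω_d/√(1−ζ²) = 1.23 rad/s.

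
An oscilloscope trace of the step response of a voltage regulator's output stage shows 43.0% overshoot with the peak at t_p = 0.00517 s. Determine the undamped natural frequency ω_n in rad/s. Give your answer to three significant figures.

ω_n ≈ 629 rad/s

ζ from %OS: ζ = |ln 0.430|/√(π²+ln²0.430) = 0.259.
From t_p = π/ω_d, ω_d = π/0.00517 = 608 rad/s, so ω_n = ω_d/√(1−ζ²) = 629 rad/s.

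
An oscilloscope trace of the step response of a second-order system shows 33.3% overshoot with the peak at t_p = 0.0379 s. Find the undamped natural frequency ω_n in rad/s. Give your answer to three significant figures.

ω_n ≈ 87.8 rad/s

The overshoot fixes ζ = −ln(OS)/√(π²+ln²(OS)) = 0.330.
From t_p = π/ω_d, ω_d = π/0.0379 = 82.9 rad/s, so ω_n = ω_d/√(1−ζ²) = 87.8 rad/s.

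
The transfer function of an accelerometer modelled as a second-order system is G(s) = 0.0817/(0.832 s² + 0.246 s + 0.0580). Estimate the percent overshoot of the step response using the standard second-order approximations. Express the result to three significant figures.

%OS ≈ 12.0%

Dividing through by 0.832: denominator becomes s² + 0.2957 s + 0.06971.
So ω_n = √0.06971 = 0.264 rad/s and ζ = 0.2957/(2·0.264) = 0.560.
%OS = 100 e^{−πζ/√(1−ζ²)} with ζ = 0.560 gives 12.0%.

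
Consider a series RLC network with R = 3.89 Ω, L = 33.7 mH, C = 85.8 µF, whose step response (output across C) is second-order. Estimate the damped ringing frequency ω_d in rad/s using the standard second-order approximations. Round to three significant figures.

ω_d ≈ 585 rad/s

For a series RLC circuit (capacitor voltage as output), ω_n = 1/√(LC) = 1/√(33.7 mH · 85.8 µF) = 588 rad/s.
ζ = (R/2)·√(C/L) = (3.89/2)·√(85.8 µF/33.7 mH) = 0.0981.
ω_d = ω_n√(1−ζ²) = 585 rad/s.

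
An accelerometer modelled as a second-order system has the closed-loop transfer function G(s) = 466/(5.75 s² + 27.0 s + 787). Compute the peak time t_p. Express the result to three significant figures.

t_p ≈ 0.274 s

Dividing through by 5.75: denominator becomes s² + 4.696 s + 136.9.
So ω_n = √136.9 = 11.7 rad/s and ζ = 4.696/(2·11.7) = 0.201.
The damped frequency ω_d = ω_n√(1−ζ²) = 11.5 rad/s. t_p = π/ω_d = 0.274 s.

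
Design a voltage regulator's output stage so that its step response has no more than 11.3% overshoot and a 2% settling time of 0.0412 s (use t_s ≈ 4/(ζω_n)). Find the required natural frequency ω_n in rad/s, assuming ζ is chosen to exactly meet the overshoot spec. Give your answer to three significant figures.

ω_n ≈ 170 rad/s

From %OS = 100·exp(−πζ/√(1−ζ²)), invert to get ζ = −ln(OS)/√(π² + ln²(OS)) with OS = 0.113.
−ln 0.113 = 2.180, so ζ = 2.180/√(π² + 4.754) = 0.570.
From t_s ≈ 4/(ζω_n): ω_n = 4/(ζ·t_s) = 4/(0.570·0.0412) = 170 rad/s.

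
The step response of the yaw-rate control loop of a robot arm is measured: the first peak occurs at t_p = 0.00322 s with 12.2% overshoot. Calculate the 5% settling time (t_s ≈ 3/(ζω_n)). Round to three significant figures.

ζ from %OS: ζ = |ln 0.122|/√(π²+ln²0.122) = 0.556.
t_p = π/ω_d ⇒ ω_d = 976 rad/s; then ω_n = ω_d/√(1−ζ²) = 1170 rad/s.
t_s ≈ 3/(ζω_n) = 3/(0.556·1170) = 0.00459 s.

t_s ≈ 0.00459 s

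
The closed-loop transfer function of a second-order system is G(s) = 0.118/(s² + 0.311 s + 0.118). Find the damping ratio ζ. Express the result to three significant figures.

ζ ≈ 0.453

Comparing the denominator to s² + 2ζω_n s + ω_n²: ω_n = √0.118 = 0.344 rad/s, and 2ζω_n = 0.311 so ζ = 0.311/(2·0.344) = 0.453.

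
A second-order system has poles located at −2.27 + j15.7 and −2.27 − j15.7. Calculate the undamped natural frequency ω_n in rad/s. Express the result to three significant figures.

With σ = 2.27, ω_d = 15.7: ω_n = √(σ²+ω_d²) = 15.9 rad/s, ζ = σ/ω_n = 0.143.

ω_n ≈ 15.9 rad/s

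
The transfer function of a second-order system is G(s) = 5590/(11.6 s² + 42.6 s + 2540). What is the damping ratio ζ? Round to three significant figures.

ζ ≈ 0.124

Dividing through by 11.6: denominator becomes s² + 3.672 s + 219.0.
So ω_n = √219.0 = 14.8 rad/s and ζ = 3.672/(2·14.8) = 0.124.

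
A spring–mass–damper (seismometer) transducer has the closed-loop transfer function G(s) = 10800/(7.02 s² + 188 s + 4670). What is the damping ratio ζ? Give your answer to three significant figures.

ζ ≈ 0.519

Dividing through by 7.02: denominator becomes s² + 26.78 s + 665.2.
So ω_n = √665.2 = 25.8 rad/s and ζ = 26.78/(2·25.8) = 0.519.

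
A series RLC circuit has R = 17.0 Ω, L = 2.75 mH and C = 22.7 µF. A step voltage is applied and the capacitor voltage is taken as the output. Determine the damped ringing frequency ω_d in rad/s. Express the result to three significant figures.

For a series RLC circuit (capacitor voltage as output), ω_n = 1/√(LC) = 1/√(2.75 mH · 22.7 µF) = 4000 rad/s.
ζ = (R/2)·√(C/L) = (17.0/2)·√(22.7 µF/2.75 mH) = 0.772.
ω_d = 4000·√(1 − 0.772²) = 2540 rad/s.

ω_d ≈ 2540 rad/s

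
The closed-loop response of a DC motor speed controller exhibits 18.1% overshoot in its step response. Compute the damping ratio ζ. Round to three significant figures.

From %OS = 100·exp(−πζ/√(1−ζ²)), invert to get ζ = −ln(OS)/√(π² + ln²(OS)) with OS = 0.181.
−ln 0.181 = 1.709, so ζ = 1.709/√(π² + 2.922) = 0.478.

ζ ≈ 0.478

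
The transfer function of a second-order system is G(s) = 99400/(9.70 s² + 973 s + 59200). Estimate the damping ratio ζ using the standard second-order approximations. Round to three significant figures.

Dividing through by 9.70: denominator becomes s² + 100.3 s + 6103.
So ω_n = √6103 = 78.1 rad/s and ζ = 100.3/(2·78.1) = 0.642.

ζ ≈ 0.642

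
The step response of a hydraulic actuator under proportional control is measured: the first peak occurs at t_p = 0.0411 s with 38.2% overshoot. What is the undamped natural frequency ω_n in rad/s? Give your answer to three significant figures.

ω_n ≈ 79.9 rad/s

From the overshoot, ζ = −ln(OS)/√(π²+ln²(OS)) = 0.293.
t_p = π/ω_d ⇒ ω_d = 76.4 rad/s; then ω_n = ω_d/√(1−ζ²) = 79.9 rad/s.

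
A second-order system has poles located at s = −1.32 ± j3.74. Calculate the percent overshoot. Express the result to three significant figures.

The poles are at −σ ± jω_d with σ = 1.32 and ω_d = 3.74, so ω_n = √(σ²+ω_d²) = 3.97 rad/s and ζ = σ/ω_n = 0.333.
Overshoot: exp(−π·0.333/√(1−0.333²)) = 0.330, i.e. 33.0%.

%OS ≈ 33.0%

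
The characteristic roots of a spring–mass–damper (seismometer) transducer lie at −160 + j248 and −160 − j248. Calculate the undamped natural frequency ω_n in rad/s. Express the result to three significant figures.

ω_n ≈ 295 rad/s

The poles are at −σ ± jω_d with σ = 160 and ω_d = 248, so ω_n = √(σ²+ω_d²) = 295 rad/s and ζ = σ/ω_n = 0.542.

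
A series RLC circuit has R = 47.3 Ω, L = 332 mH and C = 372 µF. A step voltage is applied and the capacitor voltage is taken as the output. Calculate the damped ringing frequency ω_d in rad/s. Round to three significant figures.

ω_d ≈ 55.0 rad/s

For a series RLC circuit (capacitor voltage as output), ω_n = 1/√(LC) = 1/√(332 mH · 372 µF) = 90.0 rad/s.
ζ = (R/2)·√(C/L) = (47.3/2)·√(372 µF/332 mH) = 0.792.
ω_d = ω_n√(1−ζ²) = 55.0 rad/s.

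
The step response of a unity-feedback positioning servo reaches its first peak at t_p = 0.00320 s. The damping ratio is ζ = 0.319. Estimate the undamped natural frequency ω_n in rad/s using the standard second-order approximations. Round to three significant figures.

Peak time t_p = π/ω_d, so ω_d = π/t_p = π/0.00320 = 982 rad/s.
ω_n = ω_d/√(1−ζ²) = 982/√0.898 = 1040 rad/s.

ω_n ≈ 1040 rad/s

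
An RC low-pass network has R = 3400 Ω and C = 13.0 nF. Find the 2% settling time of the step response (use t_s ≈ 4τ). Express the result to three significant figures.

t_s ≈ 0.000177 s

τ = RC = 3400 × 13.0 nF = 0.0000442 s.
t_s ≈ 4τ = 0.000177 s.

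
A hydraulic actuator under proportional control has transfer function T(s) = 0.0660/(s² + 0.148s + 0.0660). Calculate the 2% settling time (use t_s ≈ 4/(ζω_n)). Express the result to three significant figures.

t_s ≈ 54.1 s

Comparing the denominator to s² + 2ζω_n s + ω_n²: ω_n = √0.0660 = 0.257 rad/s, and 2ζω_n = 0.148 so ζ = 0.148/(2·0.257) = 0.288.
t_s ≈ 4/(ζω_n) = 4/(0.288·0.257) = 54.1 s.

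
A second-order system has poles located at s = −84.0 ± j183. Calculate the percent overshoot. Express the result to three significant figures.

With σ = 84.0, ω_d = 183: ω_n = √(σ²+ω_d²) = 201 rad/s, ζ = σ/ω_n = 0.417.
Overshoot: exp(−π·0.417/√(1−0.417²)) = 0.236, i.e. 23.6%.

%OS ≈ 23.6%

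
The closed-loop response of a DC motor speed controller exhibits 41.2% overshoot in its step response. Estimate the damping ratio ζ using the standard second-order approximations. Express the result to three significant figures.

ζ ≈ 0.272

From %OS = 100·exp(−πζ/√(1−ζ²)), invert to get ζ = −ln(OS)/√(π² + ln²(OS)) with OS = 0.412.
−ln 0.412 = 0.8867, so ζ = 0.8867/√(π² + 0.7863) = 0.272.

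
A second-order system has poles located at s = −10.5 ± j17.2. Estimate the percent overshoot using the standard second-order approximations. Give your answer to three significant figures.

%OS ≈ 14.7%

|pole| = ω_n = √(10.5² + 17.2²) = 20.2 rad/s; ζ = cos θ = σ/ω_n = 0.521.
Overshoot: exp(−π·0.521/√(1−0.521²)) = 0.147, i.e. 14.7%.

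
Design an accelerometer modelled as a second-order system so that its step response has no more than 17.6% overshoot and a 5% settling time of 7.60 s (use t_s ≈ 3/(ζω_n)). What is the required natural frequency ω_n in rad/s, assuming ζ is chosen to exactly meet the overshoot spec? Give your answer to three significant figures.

ζ = −ln(OS)/√(π² + (ln OS)²). With OS = 0.176, ln OS = −1.737 and ζ = 1.737/3.590 = 0.484.
Then ω_n = 3/(ζ t_s) = 3/(0.484 × 7.60) = 0.816 rad/s.

ω_n ≈ 0.816 rad/s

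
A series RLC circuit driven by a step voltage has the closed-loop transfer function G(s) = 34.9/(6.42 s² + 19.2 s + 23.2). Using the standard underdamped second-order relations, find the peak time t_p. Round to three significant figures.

Dividing through by 6.42: denominator becomes s² + 2.991 s + 3.614.
So ω_n = √3.614 = 1.90 rad/s and ζ = 2.991/(2·1.90) = 0.787.
ω_d = ω_n√(1−ζ²) = 1.17 rad/s. t_p = π/ω_d = 2.68 s.

t_p ≈ 2.68 s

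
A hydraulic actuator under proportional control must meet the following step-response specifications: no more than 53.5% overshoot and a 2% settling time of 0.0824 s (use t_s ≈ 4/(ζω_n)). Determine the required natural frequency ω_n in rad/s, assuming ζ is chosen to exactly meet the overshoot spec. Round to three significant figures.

ζ = −ln(OS)/√(π² + (ln OS)²). With OS = 0.535, ln OS = −0.6255 and ζ = 0.6255/3.203 = 0.195.
Then ω_n = 4/(ζ t_s) = 4/(0.195 × 0.0824) = 249 rad/s.

ω_n ≈ 249 rad/s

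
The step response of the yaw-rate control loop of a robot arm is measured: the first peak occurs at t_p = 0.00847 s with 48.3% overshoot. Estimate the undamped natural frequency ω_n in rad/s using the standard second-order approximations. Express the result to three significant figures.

From the overshoot, ζ = −ln(OS)/√(π²+ln²(OS)) = 0.226.
t_p = π/ω_d ⇒ ω_d = 371 rad/s; then ω_n = ω_d/√(1−ζ²) = 381 rad/s.

ω_n ≈ 381 rad/s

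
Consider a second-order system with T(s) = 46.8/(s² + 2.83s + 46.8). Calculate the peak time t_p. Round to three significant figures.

ω_n = √46.8 = 6.84 rad/s; ζ = 2.83/(2·6.84) = 0.207.
ω_d = 6.84·√(1 − 0.207²) = 6.69 rad/s. Then t_p = π/ω_d = 0.469 s.

t_p ≈ 0.469 s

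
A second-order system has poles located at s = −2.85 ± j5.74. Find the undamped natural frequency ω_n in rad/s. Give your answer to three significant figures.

ω_n ≈ 6.41 rad/s

The poles are at −σ ± jω_d with σ = 2.85 and ω_d = 5.74, so ω_n = √(σ²+ω_d²) = 6.41 rad/s and ζ = σ/ω_n = 0.445.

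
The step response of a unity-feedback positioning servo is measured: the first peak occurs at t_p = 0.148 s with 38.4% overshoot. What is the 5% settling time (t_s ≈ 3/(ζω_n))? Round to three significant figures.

t_s ≈ 0.464 s

From the overshoot, ζ = −ln(OS)/√(π²+ln²(OS)) = 0.291.
From t_p = π/ω_d, ω_d = π/0.148 = 21.2 rad/s, so ω_n = ω_d/√(1−ζ²) = 22.2 rad/s.
t_s ≈ 3/(ζω_n) = 3/(0.291·22.2) = 0.464 s.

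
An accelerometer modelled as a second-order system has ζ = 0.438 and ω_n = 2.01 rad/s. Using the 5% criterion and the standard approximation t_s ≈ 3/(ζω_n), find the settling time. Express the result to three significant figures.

t_s ≈ 3/(ζω_n) = 3/(0.438 × 2.01) = 3.41 s.

t_s ≈ 3.41 s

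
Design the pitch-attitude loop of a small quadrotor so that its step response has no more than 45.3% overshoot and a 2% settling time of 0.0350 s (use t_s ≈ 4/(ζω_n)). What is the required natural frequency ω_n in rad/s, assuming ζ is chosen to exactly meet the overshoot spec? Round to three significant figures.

ω_n ≈ 468 rad/s

From %OS = 100·exp(−πζ/√(1−ζ²)), invert to get ζ = −ln(OS)/√(π² + ln²(OS)) with OS = 0.453.
−ln 0.453 = 0.7919, so ζ = 0.7919/√(π² + 0.6270) = 0.244.
Then ω_n = 4/(ζ t_s) = 4/(0.244 × 0.0350) = 468 rad/s.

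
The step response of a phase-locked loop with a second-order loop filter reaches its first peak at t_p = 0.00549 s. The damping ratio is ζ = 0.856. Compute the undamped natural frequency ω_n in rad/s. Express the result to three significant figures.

Peak time t_p = π/ω_d, so ω_d = π/t_p = π/0.00549 = 572 rad/s.
ω_n = ω_d/√(1−ζ²) = 572/√0.267 = 1110 rad/s.

ω_n ≈ 1110 rad/s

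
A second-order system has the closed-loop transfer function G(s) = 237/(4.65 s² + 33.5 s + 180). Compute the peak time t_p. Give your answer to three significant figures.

t_p ≈ 0.619 s

Dividing through by 4.65: denominator becomes s² + 7.204 s + 38.71.
So ω_n = √38.71 = 6.22 rad/s and ζ = 7.204/(2·6.22) = 0.579.
ω_d = 6.22·√(1 − 0.579²) = 5.07 rad/s. t_p = π/ω_d = 0.619 s.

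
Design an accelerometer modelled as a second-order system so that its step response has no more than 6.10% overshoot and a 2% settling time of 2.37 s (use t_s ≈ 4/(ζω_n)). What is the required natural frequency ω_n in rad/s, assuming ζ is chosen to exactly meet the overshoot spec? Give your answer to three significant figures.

From %OS = 100·exp(−πζ/√(1−ζ²)), invert to get ζ = −ln(OS)/√(π² + ln²(OS)) with OS = 0.0610.
−ln 0.0610 = 2.797, so ζ = 2.797/√(π² + 7.823) = 0.665.
Then ω_n = 4/(ζ t_s) = 4/(0.665 × 2.37) = 2.54 rad/s.

ω_n ≈ 2.54 rad/s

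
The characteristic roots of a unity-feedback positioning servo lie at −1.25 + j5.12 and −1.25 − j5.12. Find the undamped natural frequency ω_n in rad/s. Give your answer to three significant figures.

With σ = 1.25, ω_d = 5.12: ω_n = √(σ²+ω_d²) = 5.27 rad/s, ζ = σ/ω_n = 0.237.

ω_n ≈ 5.27 rad/s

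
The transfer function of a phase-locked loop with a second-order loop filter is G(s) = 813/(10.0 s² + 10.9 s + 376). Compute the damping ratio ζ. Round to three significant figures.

ζ ≈ 0.0889

Dividing through by 10.0: denominator becomes s² + 1.090 s + 37.60.
So ω_n = √37.60 = 6.13 rad/s and ζ = 1.090/(2·6.13) = 0.0889.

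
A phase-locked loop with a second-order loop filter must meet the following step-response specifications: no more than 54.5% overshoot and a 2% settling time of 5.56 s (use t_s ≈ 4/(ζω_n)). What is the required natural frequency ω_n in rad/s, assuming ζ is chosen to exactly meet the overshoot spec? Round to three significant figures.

ω_n ≈ 3.79 rad/s

ζ = −ln(OS)/√(π² + (ln OS)²). With OS = 0.545, ln OS = −0.6070 and ζ = 0.6070/3.200 = 0.190.
From t_s ≈ 4/(ζω_n): ω_n = 4/(ζ·t_s) = 4/(0.190·5.56) = 3.79 rad/s.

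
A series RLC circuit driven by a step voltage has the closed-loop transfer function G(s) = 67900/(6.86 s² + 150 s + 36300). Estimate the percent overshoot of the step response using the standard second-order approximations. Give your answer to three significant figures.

%OS ≈ 62.0%

Dividing through by 6.86: denominator becomes s² + 21.87 s + 5292.
So ω_n = √5292 = 72.7 rad/s and ζ = 21.87/(2·72.7) = 0.150.
%OS = 100·exp(−πζ/√(1−ζ²)) = 62.0%.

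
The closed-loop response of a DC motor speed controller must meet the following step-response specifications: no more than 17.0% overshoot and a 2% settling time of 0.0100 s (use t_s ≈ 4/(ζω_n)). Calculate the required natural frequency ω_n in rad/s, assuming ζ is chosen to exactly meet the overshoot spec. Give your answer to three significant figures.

ω_n ≈ 814 rad/s

From %OS = 100·exp(−πζ/√(1−ζ²)), invert to get ζ = −ln(OS)/√(π² + ln²(OS)) with OS = 0.170.
−ln 0.170 = 1.772, so ζ = 1.772/√(π² + 3.140) = 0.491.
Then ω_n = 4/(ζ t_s) = 4/(0.491 × 0.0100) = 814 rad/s.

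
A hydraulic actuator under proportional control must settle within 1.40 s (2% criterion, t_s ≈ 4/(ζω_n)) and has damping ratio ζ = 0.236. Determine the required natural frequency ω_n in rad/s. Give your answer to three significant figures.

Rearranging t_s ≈ 4/(ζω_n) gives ω_n = 4/(ζ·t_s) = 4/(0.236 × 1.40) = 12.1 rad/s.

ω_n ≈ 12.1 rad/s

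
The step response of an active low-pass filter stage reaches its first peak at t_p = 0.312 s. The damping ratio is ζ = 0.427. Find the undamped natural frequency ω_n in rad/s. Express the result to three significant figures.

ω_n ≈ 11.1 rad/s

Peak time t_p = π/ω_d, so ω_d = π/t_p = π/0.312 = 10.1 rad/s.
ω_n = ω_d/√(1−ζ²) = 10.1/√0.818 = 11.1 rad/s.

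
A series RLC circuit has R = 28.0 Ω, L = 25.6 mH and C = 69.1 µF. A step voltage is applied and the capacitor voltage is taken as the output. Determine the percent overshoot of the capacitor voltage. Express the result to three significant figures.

%OS ≈ 3.58%

For a series RLC circuit (capacitor voltage as output), ω_n = 1/√(LC) = 1/√(25.6 mH · 69.1 µF) = 752 rad/s.
ζ = (R/2)·√(C/L) = (28.0/2)·√(69.1 µF/25.6 mH) = 0.727.
%OS = 100 e^{−πζ/√(1−ζ²)} with ζ = 0.727 gives 3.58%.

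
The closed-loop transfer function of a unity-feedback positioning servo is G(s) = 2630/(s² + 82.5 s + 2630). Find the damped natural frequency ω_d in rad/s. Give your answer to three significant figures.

ω_d ≈ 30.5 rad/s

Comparing the denominator to s² + 2ζω_n s + ω_n²: ω_n = √2630 = 51.3 rad/s, and 2ζω_n = 82.5 so ζ = 82.5/(2·51.3) = 0.804.
The damped frequency ω_d = ω_n√(1−ζ²) = 30.5 rad/s.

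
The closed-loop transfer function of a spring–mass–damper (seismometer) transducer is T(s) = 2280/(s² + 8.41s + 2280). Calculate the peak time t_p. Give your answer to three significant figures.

Comparing the denominator to s² + 2ζω_n s + ω_n²: ω_n = √2280 = 47.7 rad/s, and 2ζω_n = 8.41 so ζ = 8.41/(2·47.7) = 0.0881.
ω_d = 47.7·√(1 − 0.0881²) = 47.6 rad/s. Then t_p = π/ω_d = 0.0661 s.

t_p ≈ 0.0661 s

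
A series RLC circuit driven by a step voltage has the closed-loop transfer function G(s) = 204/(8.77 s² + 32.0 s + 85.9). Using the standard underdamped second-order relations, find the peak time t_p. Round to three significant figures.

Dividing through by 8.77: denominator becomes s² + 3.649 s + 9.795.
So ω_n = √9.795 = 3.13 rad/s and ζ = 3.649/(2·3.13) = 0.583.
The damped frequency ω_d = ω_n√(1−ζ²) = 2.54 rad/s. t_p = π/ω_d = 1.24 s.

t_p ≈ 1.24 s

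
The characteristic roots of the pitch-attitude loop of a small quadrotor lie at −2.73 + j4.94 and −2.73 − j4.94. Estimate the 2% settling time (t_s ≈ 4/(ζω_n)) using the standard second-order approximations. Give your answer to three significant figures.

t_s ≈ 1.47 s

For poles at −σ ± jω_d, ζω_n = σ = 2.73, so t_s ≈ 4/σ = 1.47 s.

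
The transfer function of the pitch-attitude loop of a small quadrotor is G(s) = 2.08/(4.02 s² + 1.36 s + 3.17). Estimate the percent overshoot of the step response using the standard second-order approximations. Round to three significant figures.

Dividing through by 4.02: denominator becomes s² + 0.3383 s + 0.7886.
So ω_n = √0.7886 = 0.888 rad/s and ζ = 0.3383/(2·0.888) = 0.190.
%OS = 100 e^{−πζ/√(1−ζ²)} with ζ = 0.190 gives 54.4%.

%OS ≈ 54.4%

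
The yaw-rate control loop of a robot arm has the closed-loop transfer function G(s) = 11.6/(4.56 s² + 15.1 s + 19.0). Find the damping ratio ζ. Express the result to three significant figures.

ζ ≈ 0.811

Dividing through by 4.56: denominator becomes s² + 3.311 s + 4.167.
So ω_n = √4.167 = 2.04 rad/s and ζ = 3.311/(2·2.04) = 0.811.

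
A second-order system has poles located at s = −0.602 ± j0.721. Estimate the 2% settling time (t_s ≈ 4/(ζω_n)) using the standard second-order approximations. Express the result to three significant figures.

t_s ≈ 6.64 s

For poles at −σ ± jω_d, ζω_n = σ = 0.602, so t_s ≈ 4/σ = 6.64 s.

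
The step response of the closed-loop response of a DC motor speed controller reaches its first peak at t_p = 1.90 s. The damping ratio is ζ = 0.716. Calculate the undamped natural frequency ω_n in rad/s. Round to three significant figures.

ω_n ≈ 2.37 rad/s

Peak time t_p = π/ω_d, so ω_d = π/t_p = π/1.90 = 1.65 rad/s.
ω_n = ω_d/√(1−ζ²) = 1.65/√0.487 = 2.37 rad/s.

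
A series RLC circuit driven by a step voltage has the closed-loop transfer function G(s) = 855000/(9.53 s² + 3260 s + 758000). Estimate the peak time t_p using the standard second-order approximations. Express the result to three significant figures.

t_p ≈ 0.0140 s

Dividing through by 9.53: denominator becomes s² + 342.1 s + 79540.
So ω_n = √79540 = 282 rad/s and ζ = 342.1/(2·282) = 0.606.
ω_d = ω_n√(1−ζ²) = 224 rad/s. t_p = π/ω_d = 0.0140 s.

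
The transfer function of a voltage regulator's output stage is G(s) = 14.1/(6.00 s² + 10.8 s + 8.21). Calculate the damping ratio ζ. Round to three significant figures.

Dividing through by 6.00: denominator becomes s² + 1.800 s + 1.368.
So ω_n = √1.368 = 1.17 rad/s and ζ = 1.800/(2·1.17) = 0.769.

ζ ≈ 0.769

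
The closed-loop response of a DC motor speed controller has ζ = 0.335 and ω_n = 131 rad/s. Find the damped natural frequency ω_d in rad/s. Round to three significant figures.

ω_d = ω_n√(1−ζ²) = 131·√0.888 = 123 rad/s.

ω_d ≈ 123 rad/s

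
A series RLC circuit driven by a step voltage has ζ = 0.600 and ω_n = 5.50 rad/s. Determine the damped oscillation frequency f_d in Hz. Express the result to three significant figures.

f_d ≈ 0.700 Hz

ω_d = ω_n√(1−ζ²) = 5.50·√0.640 = 4.40 rad/s.
f_d = ω_d/(2π) = 0.700 Hz.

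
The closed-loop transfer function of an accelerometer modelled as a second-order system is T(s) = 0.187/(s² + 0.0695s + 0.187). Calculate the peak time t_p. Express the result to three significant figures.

Comparing the denominator to s² + 2ζω_n s + ω_n²: ω_n = √0.187 = 0.432 rad/s, and 2ζω_n = 0.0695 so ζ = 0.0695/(2·0.432) = 0.0804.
The damped frequency ω_d = ω_n√(1−ζ²) = 0.431 rad/s. Then t_p = π/ω_d = 7.29 s.

t_p ≈ 7.29 s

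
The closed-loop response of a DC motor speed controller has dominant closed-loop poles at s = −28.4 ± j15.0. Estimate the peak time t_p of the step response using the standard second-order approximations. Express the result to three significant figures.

t_p = π/ω_d with ω_d = 15.0 (the imaginary part), so t_p = 0.209 s.

t_p ≈ 0.209 s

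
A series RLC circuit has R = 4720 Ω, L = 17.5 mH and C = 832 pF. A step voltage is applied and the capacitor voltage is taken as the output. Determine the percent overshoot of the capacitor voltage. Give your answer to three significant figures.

For a series RLC circuit (capacitor voltage as output), ω_n = 1/√(LC) = 1/√(17.5 mH · 832 pF) = 262000 rad/s.
ζ = (R/2)·√(C/L) = (4720/2)·√(832 pF/17.5 mH) = 0.515.
Overshoot: exp(−π·0.515/√(1−0.515²)) = 0.152, i.e. 15.2%.

%OS ≈ 15.2%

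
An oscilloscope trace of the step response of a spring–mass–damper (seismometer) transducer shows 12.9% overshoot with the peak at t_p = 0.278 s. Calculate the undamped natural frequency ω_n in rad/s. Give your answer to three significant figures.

ω_n ≈ 13.5 rad/s

ζ from %OS: ζ = |ln 0.129|/√(π²+ln²0.129) = 0.546.
t_p = π/ω_d ⇒ ω_d = 11.3 rad/s; then ω_n = ω_d/√(1−ζ²) = 13.5 rad/s.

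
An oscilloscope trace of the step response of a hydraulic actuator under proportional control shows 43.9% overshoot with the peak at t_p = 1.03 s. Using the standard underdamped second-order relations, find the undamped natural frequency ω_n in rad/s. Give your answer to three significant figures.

ζ from %OS: ζ = |ln 0.439|/√(π²+ln²0.439) = 0.253.
t_p = π/ω_d ⇒ ω_d = 3.05 rad/s; then ω_n = ω_d/√(1−ζ²) = 3.15 rad/s.

ω_n ≈ 3.15 rad/s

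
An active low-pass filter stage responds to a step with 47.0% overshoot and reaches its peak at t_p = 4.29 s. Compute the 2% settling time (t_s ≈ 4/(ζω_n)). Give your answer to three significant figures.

t_s ≈ 22.7 s

The overshoot fixes ζ = −ln(OS)/√(π²+ln²(OS)) = 0.234.
t_p = π/ω_d ⇒ ω_d = 0.732 rad/s; then ω_n = ω_d/√(1−ζ²) = 0.753 rad/s.
t_s ≈ 4/(ζω_n) = 4/(0.234·0.753) = 22.7 s.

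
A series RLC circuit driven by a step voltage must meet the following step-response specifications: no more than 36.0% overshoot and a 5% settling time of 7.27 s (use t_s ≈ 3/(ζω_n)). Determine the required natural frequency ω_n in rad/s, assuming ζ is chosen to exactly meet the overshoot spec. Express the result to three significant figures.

ω_n ≈ 1.33 rad/s

From %OS = 100·exp(−πζ/√(1−ζ²)), invert to get ζ = −ln(OS)/√(π² + ln²(OS)) with OS = 0.360.
−ln 0.360 = 1.022, so ζ = 1.022/√(π² + 1.044) = 0.309.
From t_s ≈ 3/(ζω_n): ω_n = 3/(ζ·t_s) = 3/(0.309·7.27) = 1.33 rad/s.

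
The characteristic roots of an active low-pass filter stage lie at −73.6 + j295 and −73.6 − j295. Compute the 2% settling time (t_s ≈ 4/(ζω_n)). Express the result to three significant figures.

t_s ≈ 0.0543 s

For poles at −σ ± jω_d, ζω_n = σ = 73.6, so t_s ≈ 4/σ = 0.0543 s.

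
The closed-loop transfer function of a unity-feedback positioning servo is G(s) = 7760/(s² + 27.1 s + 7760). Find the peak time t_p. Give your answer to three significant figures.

t_p ≈ 0.0361 s

Matching coefficients with s² + 2ζω_n s + ω_n² gives ω_n² = 7760 ⇒ ω_n = 88.1 rad/s, and ζ = 27.1/(2ω_n) = 0.154.
ω_d = ω_n√(1−ζ²) = 87.0 rad/s. Then t_p = π/ω_d = 0.0361 s.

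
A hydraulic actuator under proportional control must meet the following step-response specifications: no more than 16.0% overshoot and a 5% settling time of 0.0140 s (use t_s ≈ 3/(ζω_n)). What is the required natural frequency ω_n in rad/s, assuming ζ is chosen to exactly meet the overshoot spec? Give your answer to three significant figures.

ω_n ≈ 425 rad/s

ζ = −ln(OS)/√(π² + (ln OS)²). With OS = 0.160, ln OS = −1.833 and ζ = 1.833/3.637 = 0.504.
Then ω_n = 3/(ζ t_s) = 3/(0.504 × 0.0140) = 425 rad/s.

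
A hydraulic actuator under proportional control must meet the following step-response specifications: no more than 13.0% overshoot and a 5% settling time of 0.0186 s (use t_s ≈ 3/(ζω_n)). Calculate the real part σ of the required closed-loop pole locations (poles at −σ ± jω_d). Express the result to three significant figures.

σ ≈ 161

The settling-time spec alone fixes σ = ζω_n = 3/t_s = 3/0.0186 = 161.
(Overshoot then fixes ζ = 0.545 and hence ω_d = σ·√(1−ζ²)/ζ = 248 rad/s.)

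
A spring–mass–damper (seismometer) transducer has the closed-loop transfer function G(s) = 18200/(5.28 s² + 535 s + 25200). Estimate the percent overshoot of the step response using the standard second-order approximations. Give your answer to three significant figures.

Dividing through by 5.28: denominator becomes s² + 101.3 s + 4773.
So ω_n = √4773 = 69.1 rad/s and ζ = 101.3/(2·69.1) = 0.733.
%OS = 100 e^{−πζ/√(1−ζ²)} with ζ = 0.733 gives 3.38%.

%OS ≈ 3.38%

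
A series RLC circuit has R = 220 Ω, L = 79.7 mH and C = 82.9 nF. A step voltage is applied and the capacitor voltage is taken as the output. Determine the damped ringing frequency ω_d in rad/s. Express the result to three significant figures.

ω_d ≈ 12200 rad/s

For a series RLC circuit (capacitor voltage as output), ω_n = 1/√(LC) = 1/√(79.7 mH · 82.9 nF) = 12300 rad/s.
ζ = (R/2)·√(C/L) = (220/2)·√(82.9 nF/79.7 mH) = 0.112.
ω_d = ω_n√(1−ζ²) = 12200 rad/s.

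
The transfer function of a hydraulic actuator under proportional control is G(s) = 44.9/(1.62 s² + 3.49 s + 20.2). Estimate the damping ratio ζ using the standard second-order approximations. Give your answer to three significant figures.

Dividing through by 1.62: denominator becomes s² + 2.154 s + 12.47.
So ω_n = √12.47 = 3.53 rad/s and ζ = 2.154/(2·3.53) = 0.305.

ζ ≈ 0.305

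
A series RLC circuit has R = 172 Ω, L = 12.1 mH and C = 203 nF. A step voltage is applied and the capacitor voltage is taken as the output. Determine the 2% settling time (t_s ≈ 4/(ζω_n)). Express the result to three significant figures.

t_s ≈ 0.000563 s

For a series RLC circuit (capacitor voltage as output), ω_n = 1/√(LC) = 1/√(12.1 mH · 203 nF) = 20200 rad/s.
ζ = (R/2)·√(C/L) = (172/2)·√(203 nF/12.1 mH) = 0.352.
t_s ≈ 4/(ζω_n) = 0.000563 s.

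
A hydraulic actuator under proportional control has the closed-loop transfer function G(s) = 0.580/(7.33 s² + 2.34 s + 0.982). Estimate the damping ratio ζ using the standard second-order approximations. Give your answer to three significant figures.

Dividing through by 7.33: denominator becomes s² + 0.3192 s + 0.1340.
So ω_n = √0.1340 = 0.366 rad/s and ζ = 0.3192/(2·0.366) = 0.436.

ζ ≈ 0.436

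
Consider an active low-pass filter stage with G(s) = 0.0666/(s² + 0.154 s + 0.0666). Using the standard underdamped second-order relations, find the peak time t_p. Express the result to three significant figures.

ω_n = √0.0666 = 0.258 rad/s; ζ = 0.154/(2·0.258) = 0.298.
ω_d = 0.258·√(1 − 0.298²) = 0.246 rad/s. Then t_p = π/ω_d = 12.8 s.

t_p ≈ 12.8 s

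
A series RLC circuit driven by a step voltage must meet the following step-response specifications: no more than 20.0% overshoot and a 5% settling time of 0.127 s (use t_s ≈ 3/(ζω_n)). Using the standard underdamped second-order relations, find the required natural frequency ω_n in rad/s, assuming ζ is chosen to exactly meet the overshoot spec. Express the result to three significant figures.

From %OS = 100·exp(−πζ/√(1−ζ²)), invert to get ζ = −ln(OS)/√(π² + ln²(OS)) with OS = 0.200.
−ln 0.200 = 1.609, so ζ = 1.609/√(π² + 2.590) = 0.456.
From t_s ≈ 3/(ζω_n): ω_n = 3/(ζ·t_s) = 3/(0.456·0.127) = 51.8 rad/s.

ω_n ≈ 51.8 rad/s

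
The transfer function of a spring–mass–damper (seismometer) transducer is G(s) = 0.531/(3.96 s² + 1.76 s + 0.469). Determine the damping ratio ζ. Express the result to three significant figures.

ζ ≈ 0.646

Dividing through by 3.96: denominator becomes s² + 0.4444 s + 0.1184.
So ω_n = √0.1184 = 0.344 rad/s and ζ = 0.4444/(2·0.344) = 0.646.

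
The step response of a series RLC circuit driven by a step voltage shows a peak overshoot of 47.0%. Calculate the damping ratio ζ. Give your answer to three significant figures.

ζ ≈ 0.234

ζ = −ln(OS)/√(π² + (ln OS)²). With OS = 0.470, ln OS = −0.7550 and ζ = 0.7550/3.231 = 0.234.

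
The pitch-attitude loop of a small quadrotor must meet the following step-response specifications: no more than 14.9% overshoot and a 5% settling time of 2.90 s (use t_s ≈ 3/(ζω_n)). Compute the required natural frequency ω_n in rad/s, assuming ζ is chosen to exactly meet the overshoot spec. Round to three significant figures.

ω_n ≈ 2.00 rad/s

Inverting the overshoot relation: ζ = |ln 0.149|/√(π² + ln²0.149) = 0.518.
From t_s ≈ 3/(ζω_n): ω_n = 3/(ζ·t_s) = 3/(0.518·2.90) = 2.00 rad/s.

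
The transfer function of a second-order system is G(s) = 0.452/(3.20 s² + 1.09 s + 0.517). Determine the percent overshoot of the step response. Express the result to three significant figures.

Dividing through by 3.20: denominator becomes s² + 0.3406 s + 0.1616.
So ω_n = √0.1616 = 0.402 rad/s and ζ = 0.3406/(2·0.402) = 0.424.
%OS = 100·exp(−πζ/√(1−ζ²)) = 23.0%.

%OS ≈ 23.0%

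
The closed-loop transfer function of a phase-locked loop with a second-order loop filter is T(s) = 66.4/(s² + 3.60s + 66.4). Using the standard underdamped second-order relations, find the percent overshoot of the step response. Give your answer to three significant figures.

Matching coefficients with s² + 2ζω_n s + ω_n² gives ω_n² = 66.4 ⇒ ω_n = 8.15 rad/s, and ζ = 3.60/(2ω_n) = 0.221.
%OS = 100·exp(−πζ/√(1−ζ²)) = 49.1%.

%OS ≈ 49.1%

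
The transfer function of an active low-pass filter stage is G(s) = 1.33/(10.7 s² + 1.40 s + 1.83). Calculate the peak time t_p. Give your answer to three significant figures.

Dividing through by 10.7: denominator becomes s² + 0.1308 s + 0.1710.
So ω_n = √0.1710 = 0.414 rad/s and ζ = 0.1308/(2·0.414) = 0.158.
ω_d = ω_n√(1−ζ²) = 0.408 rad/s. t_p = π/ω_d = 7.69 s.

t_p ≈ 7.69 s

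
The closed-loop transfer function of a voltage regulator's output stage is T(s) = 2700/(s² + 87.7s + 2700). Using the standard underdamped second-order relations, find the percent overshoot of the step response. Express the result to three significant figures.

%OS ≈ 0.714%

ω_n = √2700 = 52.0 rad/s; ζ = 87.7/(2·52.0) = 0.844.
Overshoot: exp(−π·0.844/√(1−0.844²)) = 0.00714, i.e. 0.714%.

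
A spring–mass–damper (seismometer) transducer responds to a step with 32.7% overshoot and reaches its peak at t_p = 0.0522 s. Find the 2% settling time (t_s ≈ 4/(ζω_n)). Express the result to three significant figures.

ζ from %OS: ζ = |ln 0.327|/√(π²+ln²0.327) = 0.335.
From t_p = π/ω_d, ω_d = π/0.0522 = 60.2 rad/s, so ω_n = ω_d/√(1−ζ²) = 63.9 rad/s.
t_s ≈ 4/(ζω_n) = 4/(0.335·63.9) = 0.187 s.

t_s ≈ 0.187 s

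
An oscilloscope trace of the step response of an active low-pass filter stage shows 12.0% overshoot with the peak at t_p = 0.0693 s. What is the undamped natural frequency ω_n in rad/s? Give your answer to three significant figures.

The overshoot fixes ζ = −ln(OS)/√(π²+ln²(OS)) = 0.559.
t_p = π/ω_d ⇒ ω_d = 45.3 rad/s; then ω_n = ω_d/√(1−ζ²) = 54.7 rad/s.

ω_n ≈ 54.7 rad/s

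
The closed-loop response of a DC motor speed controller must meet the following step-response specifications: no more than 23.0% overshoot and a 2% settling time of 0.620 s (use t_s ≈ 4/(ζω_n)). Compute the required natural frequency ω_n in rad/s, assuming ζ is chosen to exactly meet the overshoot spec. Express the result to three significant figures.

ω_n ≈ 15.2 rad/s

Inverting the overshoot relation: ζ = |ln 0.230|/√(π² + ln²0.230) = 0.424.
From t_s ≈ 4/(ζω_n): ω_n = 4/(ζ·t_s) = 4/(0.424·0.620) = 15.2 rad/s.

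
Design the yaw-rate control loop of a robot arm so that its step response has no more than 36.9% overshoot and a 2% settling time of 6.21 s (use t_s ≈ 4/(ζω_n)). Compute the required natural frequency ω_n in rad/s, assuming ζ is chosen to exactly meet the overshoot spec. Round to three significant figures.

ζ = −ln(OS)/√(π² + (ln OS)²). With OS = 0.369, ln OS = −0.9970 and ζ = 0.9970/3.296 = 0.302.
From t_s ≈ 4/(ζω_n): ω_n = 4/(ζ·t_s) = 4/(0.302·6.21) = 2.13 rad/s.

ω_n ≈ 2.13 rad/s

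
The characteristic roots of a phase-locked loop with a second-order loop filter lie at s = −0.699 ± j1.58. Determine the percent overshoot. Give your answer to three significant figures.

%OS ≈ 24.9%

With σ = 0.699, ω_d = 1.58: ω_n = √(σ²+ω_d²) = 1.73 rad/s, ζ = σ/ω_n = 0.405.
%OS = 100 e^{−πζ/√(1−ζ²)} with ζ = 0.405 gives 24.9%.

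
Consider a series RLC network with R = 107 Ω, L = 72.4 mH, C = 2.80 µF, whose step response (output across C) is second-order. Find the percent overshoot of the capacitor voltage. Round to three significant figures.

%OS ≈ 33.0%

For a series RLC circuit (capacitor voltage as output), ω_n = 1/√(LC) = 1/√(72.4 mH · 2.80 µF) = 2220 rad/s.
ζ = (R/2)·√(C/L) = (107/2)·√(2.80 µF/72.4 mH) = 0.333.
%OS = 100 e^{−πζ/√(1−ζ²)} with ζ = 0.333 gives 33.0%.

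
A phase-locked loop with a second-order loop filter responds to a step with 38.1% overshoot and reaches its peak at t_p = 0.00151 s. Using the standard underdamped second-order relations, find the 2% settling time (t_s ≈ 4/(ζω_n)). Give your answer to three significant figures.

t_s ≈ 0.00626 s

The overshoot fixes ζ = −ln(OS)/√(π²+ln²(OS)) = 0.294.
t_p = π/ω_d ⇒ ω_d = 2080 rad/s; then ω_n = ω_d/√(1−ζ²) = 2180 rad/s.
t_s ≈ 4/(ζω_n) = 4/(0.294·2180) = 0.00626 s.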